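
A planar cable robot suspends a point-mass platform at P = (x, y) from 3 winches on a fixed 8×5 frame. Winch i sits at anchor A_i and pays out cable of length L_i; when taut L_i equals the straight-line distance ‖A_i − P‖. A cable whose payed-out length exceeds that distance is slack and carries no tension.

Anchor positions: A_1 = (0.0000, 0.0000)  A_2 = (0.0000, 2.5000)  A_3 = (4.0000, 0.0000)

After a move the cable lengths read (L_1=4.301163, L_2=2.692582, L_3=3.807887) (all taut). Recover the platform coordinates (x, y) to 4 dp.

(2.5000, 3.5000)

each cable: (A_i−P)·(A_i−P) = L_i²; let k_i = ‖A_i‖²−L_i²
k_1 = 0.0000+0.0000−18.5000 = -18.5000
row 1: 0.0000x − 5.0000y = -17.5000  (k_2=-1.0000)
row 2: -8.0000x + 0.0000y = -20.0000  (k_3=1.5000)
Cramer on rows 1–2 → x = 2.5000, y = 3.5000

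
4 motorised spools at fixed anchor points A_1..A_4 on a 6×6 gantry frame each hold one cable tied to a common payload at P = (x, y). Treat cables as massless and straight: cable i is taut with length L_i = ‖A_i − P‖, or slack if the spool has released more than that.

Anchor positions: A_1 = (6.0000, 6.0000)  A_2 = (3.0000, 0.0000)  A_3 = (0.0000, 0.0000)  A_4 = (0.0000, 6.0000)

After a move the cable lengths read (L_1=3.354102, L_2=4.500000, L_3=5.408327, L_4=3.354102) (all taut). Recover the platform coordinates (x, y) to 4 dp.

(3.0000, 4.5000)

expand ‖A_i−P‖²=L_i² and subtract eq 1 (k_i ≔ ‖A_i‖²−L_i²)
k_1 = 36.0000+36.0000−11.2500 = 60.7500
eq1−eq2 → [6.0000  12.0000]·P = 72.0000
eq1−eq3 → [12.0000  12.0000]·P = 90.0000
eq1−eq4 → [12.0000  0.0000]·P = 36.0000
2×2 solve → P = (3.0000, 4.5000)
check cable 4: ‖A_4−P‖² = 11.2500 ≈ L_4² = 11.2500 ✓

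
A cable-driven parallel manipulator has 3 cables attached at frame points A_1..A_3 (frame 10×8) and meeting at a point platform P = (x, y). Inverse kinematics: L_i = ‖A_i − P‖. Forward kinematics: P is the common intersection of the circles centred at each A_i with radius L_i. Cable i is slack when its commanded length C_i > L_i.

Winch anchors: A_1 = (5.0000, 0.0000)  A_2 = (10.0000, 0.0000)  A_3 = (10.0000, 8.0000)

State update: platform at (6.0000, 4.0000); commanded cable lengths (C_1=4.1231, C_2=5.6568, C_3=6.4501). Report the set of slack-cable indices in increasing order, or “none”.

3

cable 1: L_1 = ‖A_1−P‖ = 4.1231;  C_1 = 4.1231 → taut
cable 2: L_2 = ‖A_2−P‖ = 5.6569;  C_2 = 5.6568 → taut
cable 3: L_3 = ‖A_3−P‖ = 5.6569;  C_3 = 6.4501 → slack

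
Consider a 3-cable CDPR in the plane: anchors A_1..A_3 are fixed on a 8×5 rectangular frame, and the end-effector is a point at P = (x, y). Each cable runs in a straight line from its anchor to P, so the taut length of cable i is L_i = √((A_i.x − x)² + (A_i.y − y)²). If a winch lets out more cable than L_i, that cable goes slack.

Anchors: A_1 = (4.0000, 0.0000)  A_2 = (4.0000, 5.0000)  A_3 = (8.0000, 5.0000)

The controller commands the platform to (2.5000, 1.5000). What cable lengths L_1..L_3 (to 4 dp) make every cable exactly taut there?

L_1 = √((4.0000−2.5000)² + (0.0000−1.5000)²) = 2.1213
L_2 = √((4.0000−2.5000)² + (5.0000−1.5000)²) = 3.8079
L_3 = √((8.0000−2.5000)² + (5.0000−1.5000)²) = 6.5192

(2.1213, 3.8079, 6.5192)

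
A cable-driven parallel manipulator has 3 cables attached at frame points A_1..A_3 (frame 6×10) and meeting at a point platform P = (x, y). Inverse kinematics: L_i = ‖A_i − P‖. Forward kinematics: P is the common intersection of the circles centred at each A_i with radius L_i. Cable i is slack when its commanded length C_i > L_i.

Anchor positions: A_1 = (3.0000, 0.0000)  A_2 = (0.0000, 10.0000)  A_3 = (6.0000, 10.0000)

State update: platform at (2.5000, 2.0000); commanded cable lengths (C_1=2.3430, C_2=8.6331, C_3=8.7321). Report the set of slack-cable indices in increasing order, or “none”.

i=1: geometric 2.0616 vs commanded 2.3430 ⇒ slack
i=2: geometric 8.3815 vs commanded 8.6331 ⇒ slack
i=3: geometric 8.7321 vs commanded 8.7321 ⇒ taut

1, 2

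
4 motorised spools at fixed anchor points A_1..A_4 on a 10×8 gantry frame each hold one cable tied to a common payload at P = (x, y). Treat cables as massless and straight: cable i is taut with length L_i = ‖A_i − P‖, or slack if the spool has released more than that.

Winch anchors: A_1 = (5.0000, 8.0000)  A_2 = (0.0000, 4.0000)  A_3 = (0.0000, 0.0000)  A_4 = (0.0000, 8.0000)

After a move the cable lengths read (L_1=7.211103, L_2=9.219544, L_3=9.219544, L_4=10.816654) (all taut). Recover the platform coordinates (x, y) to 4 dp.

(9.0000, 2.0000)

circle eqns → linear via eq_j − eq_1; set q_j = A_j·A_j − L_j²
q_1 = 25.0000+64.0000−52.0000 = 37.0000
10.0000·x + 8.0000·y = q_1−q_2 = 106.0000
10.0000·x + 16.0000·y = q_1−q_3 = 122.0000
10.0000·x + 0.0000·y = q_1−q_4 = 90.0000
solve first two rows → x=9.0000, y=2.0000
check cable 4: ‖A_4−P‖² = 117.0000 ≈ L_4² = 117.0000 ✓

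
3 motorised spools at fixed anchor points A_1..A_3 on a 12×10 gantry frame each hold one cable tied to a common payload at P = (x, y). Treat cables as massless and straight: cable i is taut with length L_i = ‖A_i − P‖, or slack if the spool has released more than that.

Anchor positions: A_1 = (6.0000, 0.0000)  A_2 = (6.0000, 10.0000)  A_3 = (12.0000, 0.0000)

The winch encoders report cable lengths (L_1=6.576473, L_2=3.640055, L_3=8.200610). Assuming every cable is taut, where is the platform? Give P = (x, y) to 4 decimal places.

expand ‖A_i−P‖²=L_i² and subtract eq 1 (q_i ≔ ‖A_i‖²−L_i²)
q_1 = 36.0000+0.0000−43.2500 = -7.2500
eq1−eq2 → [0.0000  -20.0000]·P = -130.0000
eq1−eq3 → [-12.0000  0.0000]·P = -84.0000
2×2 solve → P = (7.0000, 6.5000)

(7.0000, 6.5000)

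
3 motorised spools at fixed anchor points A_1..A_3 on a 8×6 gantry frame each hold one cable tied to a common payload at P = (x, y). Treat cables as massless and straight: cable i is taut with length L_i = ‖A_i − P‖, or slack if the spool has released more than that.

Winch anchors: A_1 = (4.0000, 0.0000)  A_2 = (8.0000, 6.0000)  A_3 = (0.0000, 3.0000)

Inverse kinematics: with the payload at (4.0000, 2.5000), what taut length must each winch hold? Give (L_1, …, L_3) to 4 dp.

L_1 = √((4.0000−4.0000)² + (0.0000−2.5000)²) = 2.5000
L_2 = √((8.0000−4.0000)² + (6.0000−2.5000)²) = 5.3151
L_3 = √((0.0000−4.0000)² + (3.0000−2.5000)²) = 4.0311

(2.5000, 5.3151, 4.0311)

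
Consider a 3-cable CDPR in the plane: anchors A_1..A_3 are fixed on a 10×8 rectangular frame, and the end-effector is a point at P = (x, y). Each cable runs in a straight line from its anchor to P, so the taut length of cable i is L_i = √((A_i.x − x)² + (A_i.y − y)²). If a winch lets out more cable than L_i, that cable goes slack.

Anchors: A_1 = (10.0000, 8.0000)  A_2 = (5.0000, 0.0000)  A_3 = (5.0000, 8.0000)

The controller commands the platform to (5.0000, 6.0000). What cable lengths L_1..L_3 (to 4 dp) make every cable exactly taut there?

L_1 = √((10.0000−5.0000)² + (8.0000−6.0000)²) = 5.3852
L_2 = √((5.0000−5.0000)² + (0.0000−6.0000)²) = 6.0000
L_3 = √((5.0000−5.0000)² + (8.0000−6.0000)²) = 2.0000

(5.3852, 6.0000, 2.0000)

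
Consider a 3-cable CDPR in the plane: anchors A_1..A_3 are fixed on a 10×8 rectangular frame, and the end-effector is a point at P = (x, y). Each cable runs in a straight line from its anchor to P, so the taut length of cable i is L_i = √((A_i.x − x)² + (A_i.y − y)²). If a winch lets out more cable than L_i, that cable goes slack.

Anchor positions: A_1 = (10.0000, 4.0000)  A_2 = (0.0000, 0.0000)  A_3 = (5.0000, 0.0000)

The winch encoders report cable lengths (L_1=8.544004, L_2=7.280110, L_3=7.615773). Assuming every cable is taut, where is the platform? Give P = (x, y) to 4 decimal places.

(2.0000, 7.0000)

circle eqns → linear via eq_j − eq_1; set c_j = A_j·A_j − L_j²
c_1 = 100.0000+16.0000−73.0000 = 43.0000
20.0000·x + 8.0000·y = c_1−c_2 = 96.0000
10.0000·x + 8.0000·y = c_1−c_3 = 76.0000
solve first two rows → x=2.0000, y=7.0000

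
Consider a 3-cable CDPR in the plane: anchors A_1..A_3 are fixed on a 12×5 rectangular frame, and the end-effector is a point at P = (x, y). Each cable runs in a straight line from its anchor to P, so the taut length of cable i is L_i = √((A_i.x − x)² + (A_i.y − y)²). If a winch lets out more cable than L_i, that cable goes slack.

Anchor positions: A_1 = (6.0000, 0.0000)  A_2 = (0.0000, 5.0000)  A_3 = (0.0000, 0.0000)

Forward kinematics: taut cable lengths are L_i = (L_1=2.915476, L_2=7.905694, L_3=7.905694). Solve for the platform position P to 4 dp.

expand ‖A_i−P‖²=L_i² and subtract eq 1 (q_i ≔ ‖A_i‖²−L_i²)
q_1 = 36.0000+0.0000−8.5000 = 27.5000
eq1−eq2 → [12.0000  -10.0000]·P = 65.0000
eq1−eq3 → [12.0000  0.0000]·P = 90.0000
2×2 solve → P = (7.5000, 2.5000)

(7.5000, 2.5000)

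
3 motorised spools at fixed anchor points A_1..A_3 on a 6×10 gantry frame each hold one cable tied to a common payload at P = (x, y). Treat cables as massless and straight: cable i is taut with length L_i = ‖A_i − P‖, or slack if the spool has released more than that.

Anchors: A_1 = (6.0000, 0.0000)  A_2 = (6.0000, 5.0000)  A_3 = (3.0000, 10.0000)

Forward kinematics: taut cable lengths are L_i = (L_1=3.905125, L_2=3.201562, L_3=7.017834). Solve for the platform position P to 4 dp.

(3.5000, 3.0000)

each cable: (A_i−P)·(A_i−P) = L_i²; let k_i = ‖A_i‖²−L_i²
k_1 = 36.0000+0.0000−15.2500 = 20.7500
row 1: 0.0000x − 10.0000y = -30.0000  (k_2=50.7500)
row 2: 6.0000x − 20.0000y = -39.0000  (k_3=59.7500)
Cramer on rows 1–2 → x = 3.5000, y = 3.0000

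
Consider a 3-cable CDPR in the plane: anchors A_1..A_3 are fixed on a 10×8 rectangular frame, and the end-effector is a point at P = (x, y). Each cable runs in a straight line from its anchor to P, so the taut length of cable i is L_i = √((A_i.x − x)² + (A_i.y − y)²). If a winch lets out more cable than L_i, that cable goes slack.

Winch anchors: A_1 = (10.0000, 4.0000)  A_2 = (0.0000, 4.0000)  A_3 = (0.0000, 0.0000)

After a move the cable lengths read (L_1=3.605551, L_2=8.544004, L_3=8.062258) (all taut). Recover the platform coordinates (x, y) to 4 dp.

(8.0000, 1.0000)

circle eqns → linear via eq_j − eq_1; set k_j = A_j·A_j − L_j²
k_1 = 100.0000+16.0000−13.0000 = 103.0000
20.0000·x + 0.0000·y = k_1−k_2 = 160.0000
20.0000·x + 8.0000·y = k_1−k_3 = 168.0000
solve first two rows → x=8.0000, y=1.0000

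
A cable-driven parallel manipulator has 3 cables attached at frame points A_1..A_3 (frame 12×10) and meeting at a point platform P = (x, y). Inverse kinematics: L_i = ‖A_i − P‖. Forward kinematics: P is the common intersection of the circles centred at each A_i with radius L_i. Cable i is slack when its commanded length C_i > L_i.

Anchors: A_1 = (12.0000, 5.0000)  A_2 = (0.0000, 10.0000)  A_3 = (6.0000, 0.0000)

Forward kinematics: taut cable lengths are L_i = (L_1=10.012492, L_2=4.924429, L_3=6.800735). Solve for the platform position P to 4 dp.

each cable: (A_i−P)·(A_i−P) = L_i²; let k_i = ‖A_i‖²−L_i²
k_1 = 144.0000+25.0000−100.2500 = 68.7500
row 1: 24.0000x − 10.0000y = -7.0000  (k_2=75.7500)
row 2: 12.0000x + 10.0000y = 79.0000  (k_3=-10.2500)
Cramer on rows 1–2 → x = 2.0000, y = 5.5000

(2.0000, 5.5000)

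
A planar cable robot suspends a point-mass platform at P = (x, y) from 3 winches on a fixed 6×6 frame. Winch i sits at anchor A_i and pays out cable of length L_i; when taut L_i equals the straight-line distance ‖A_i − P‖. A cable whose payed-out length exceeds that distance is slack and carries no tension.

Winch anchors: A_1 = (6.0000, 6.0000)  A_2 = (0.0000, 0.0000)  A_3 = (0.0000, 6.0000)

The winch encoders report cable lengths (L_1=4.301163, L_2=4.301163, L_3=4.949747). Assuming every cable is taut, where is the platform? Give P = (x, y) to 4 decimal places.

(3.5000, 2.5000)

each cable: (A_i−P)·(A_i−P) = L_i²; let c_i = ‖A_i‖²−L_i²
c_1 = 36.0000+36.0000−18.5000 = 53.5000
row 1: 12.0000x + 12.0000y = 72.0000  (c_2=-18.5000)
row 2: 12.0000x + 0.0000y = 42.0000  (c_3=11.5000)
Cramer on rows 1–2 → x = 3.5000, y = 2.5000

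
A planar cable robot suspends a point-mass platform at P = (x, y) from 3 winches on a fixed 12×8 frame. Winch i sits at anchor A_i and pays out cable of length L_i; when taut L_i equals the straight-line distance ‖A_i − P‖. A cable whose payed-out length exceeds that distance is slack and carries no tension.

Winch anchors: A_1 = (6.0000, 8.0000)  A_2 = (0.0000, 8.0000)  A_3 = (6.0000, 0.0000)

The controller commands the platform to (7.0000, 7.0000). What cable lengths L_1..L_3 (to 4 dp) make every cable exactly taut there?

L_1 = √((6.0000−7.0000)² + (8.0000−7.0000)²) = 1.4142
L_2 = √((0.0000−7.0000)² + (8.0000−7.0000)²) = 7.0711
L_3 = √((6.0000−7.0000)² + (0.0000−7.0000)²) = 7.0711

(1.4142, 7.0711, 7.0711)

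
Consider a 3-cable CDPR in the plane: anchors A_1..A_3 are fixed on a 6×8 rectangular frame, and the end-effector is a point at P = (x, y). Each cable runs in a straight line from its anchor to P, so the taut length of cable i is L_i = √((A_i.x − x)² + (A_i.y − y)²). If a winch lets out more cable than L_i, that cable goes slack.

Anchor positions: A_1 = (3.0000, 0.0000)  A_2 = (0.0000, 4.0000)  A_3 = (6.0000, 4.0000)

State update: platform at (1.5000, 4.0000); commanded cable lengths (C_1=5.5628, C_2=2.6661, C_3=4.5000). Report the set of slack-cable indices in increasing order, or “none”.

1, 2

i=1: geometric 4.2720 vs commanded 5.5628 ⇒ slack
i=2: geometric 1.5000 vs commanded 2.6661 ⇒ slack
i=3: geometric 4.5000 vs commanded 4.5000 ⇒ taut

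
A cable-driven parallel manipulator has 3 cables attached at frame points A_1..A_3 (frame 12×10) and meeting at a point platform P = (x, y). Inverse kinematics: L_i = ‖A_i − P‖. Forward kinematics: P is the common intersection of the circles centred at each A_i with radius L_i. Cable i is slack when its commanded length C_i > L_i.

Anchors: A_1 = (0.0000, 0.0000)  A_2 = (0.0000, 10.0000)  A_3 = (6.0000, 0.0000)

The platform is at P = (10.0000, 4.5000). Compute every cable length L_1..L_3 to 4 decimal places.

(10.9659, 11.4127, 6.0208)

L_1: Δ = A_1−P = (-10.0000, -4.5000) → ‖Δ‖ = √120.2500 = 10.9659
L_2: Δ = A_2−P = (-10.0000, 5.5000) → ‖Δ‖ = √130.2500 = 11.4127
L_3: Δ = A_3−P = (-4.0000, -4.5000) → ‖Δ‖ = √36.2500 = 6.0208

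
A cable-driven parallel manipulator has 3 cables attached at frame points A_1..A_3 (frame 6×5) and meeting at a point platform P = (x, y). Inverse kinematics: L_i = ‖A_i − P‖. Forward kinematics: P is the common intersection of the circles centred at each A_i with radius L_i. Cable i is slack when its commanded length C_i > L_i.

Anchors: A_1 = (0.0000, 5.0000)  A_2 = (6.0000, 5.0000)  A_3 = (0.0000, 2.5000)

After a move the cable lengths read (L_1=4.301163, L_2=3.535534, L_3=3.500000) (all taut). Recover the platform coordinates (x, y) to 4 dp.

(3.5000, 2.5000)

expand ‖A_i−P‖²=L_i² and subtract eq 1 (c_i ≔ ‖A_i‖²−L_i²)
c_1 = 0.0000+25.0000−18.5000 = 6.5000
eq1−eq2 → [-12.0000  0.0000]·P = -42.0000
eq1−eq3 → [0.0000  5.0000]·P = 12.5000
2×2 solve → P = (3.5000, 2.5000)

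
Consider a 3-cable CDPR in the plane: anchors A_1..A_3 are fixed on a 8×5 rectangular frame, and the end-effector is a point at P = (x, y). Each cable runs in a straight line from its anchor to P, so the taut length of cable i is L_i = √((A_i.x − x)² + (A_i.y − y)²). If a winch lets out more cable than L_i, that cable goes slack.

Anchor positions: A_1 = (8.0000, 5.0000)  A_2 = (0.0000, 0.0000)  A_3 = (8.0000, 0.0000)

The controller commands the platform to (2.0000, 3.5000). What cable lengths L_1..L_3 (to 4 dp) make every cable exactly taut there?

L_1 = √((8.0000−2.0000)² + (5.0000−3.5000)²) = 6.1847
L_2 = √((0.0000−2.0000)² + (0.0000−3.5000)²) = 4.0311
L_3 = √((8.0000−2.0000)² + (0.0000−3.5000)²) = 6.9462

(6.1847, 4.0311, 6.9462)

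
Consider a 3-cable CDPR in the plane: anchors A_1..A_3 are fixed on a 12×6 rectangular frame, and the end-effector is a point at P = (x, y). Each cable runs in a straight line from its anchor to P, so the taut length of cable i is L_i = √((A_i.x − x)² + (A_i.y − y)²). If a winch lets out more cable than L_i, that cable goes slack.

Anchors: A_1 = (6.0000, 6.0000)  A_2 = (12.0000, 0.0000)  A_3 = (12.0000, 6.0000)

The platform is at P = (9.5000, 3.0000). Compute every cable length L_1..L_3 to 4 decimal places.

(4.6098, 3.9051, 3.9051)

cable 1: Δx=-3.5000, Δy=3.0000; L_1 = √(Δx²+Δy²) = 4.6098
cable 2: Δx=2.5000, Δy=-3.0000; L_2 = √(Δx²+Δy²) = 3.9051
cable 3: Δx=2.5000, Δy=3.0000; L_3 = √(Δx²+Δy²) = 3.9051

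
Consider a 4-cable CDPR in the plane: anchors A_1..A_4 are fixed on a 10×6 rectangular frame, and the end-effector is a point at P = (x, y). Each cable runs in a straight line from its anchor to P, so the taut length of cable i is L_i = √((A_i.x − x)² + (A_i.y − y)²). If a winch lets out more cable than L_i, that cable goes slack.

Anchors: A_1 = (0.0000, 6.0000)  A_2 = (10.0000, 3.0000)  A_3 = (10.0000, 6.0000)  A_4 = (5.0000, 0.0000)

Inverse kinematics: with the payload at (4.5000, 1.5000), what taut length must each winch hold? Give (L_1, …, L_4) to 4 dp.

cable 1: Δx=-4.5000, Δy=4.5000; L_1 = √(Δx²+Δy²) = 6.3640
cable 2: Δx=5.5000, Δy=1.5000; L_2 = √(Δx²+Δy²) = 5.7009
cable 3: Δx=5.5000, Δy=4.5000; L_3 = √(Δx²+Δy²) = 7.1063
cable 4: Δx=0.5000, Δy=-1.5000; L_4 = √(Δx²+Δy²) = 1.5811

(6.3640, 5.7009, 7.1063, 1.5811)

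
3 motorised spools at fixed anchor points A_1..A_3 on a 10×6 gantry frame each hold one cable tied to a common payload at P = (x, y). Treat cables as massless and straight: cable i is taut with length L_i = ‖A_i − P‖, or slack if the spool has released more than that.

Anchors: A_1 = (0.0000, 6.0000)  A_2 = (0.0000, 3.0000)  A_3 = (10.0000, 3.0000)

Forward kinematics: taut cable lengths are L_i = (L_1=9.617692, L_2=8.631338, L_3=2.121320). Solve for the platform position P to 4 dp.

(8.5000, 1.5000)

circle eqns → linear via eq_j − eq_1; set k_j = A_j·A_j − L_j²
k_1 = 0.0000+36.0000−92.5000 = -56.5000
0.0000·x + 6.0000·y = k_1−k_2 = 9.0000
-20.0000·x + 6.0000·y = k_1−k_3 = -161.0000
solve first two rows → x=8.5000, y=1.5000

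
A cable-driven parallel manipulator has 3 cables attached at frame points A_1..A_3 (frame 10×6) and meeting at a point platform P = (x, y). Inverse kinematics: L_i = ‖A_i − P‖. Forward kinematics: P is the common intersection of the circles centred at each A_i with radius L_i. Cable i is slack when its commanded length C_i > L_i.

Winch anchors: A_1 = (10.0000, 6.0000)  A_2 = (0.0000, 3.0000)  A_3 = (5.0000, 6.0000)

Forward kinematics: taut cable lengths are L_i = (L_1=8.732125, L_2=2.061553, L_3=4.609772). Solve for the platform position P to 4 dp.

(2.0000, 2.5000)

expand ‖A_i−P‖²=L_i² and subtract eq 1 (k_i ≔ ‖A_i‖²−L_i²)
k_1 = 100.0000+36.0000−76.2500 = 59.7500
eq1−eq2 → [20.0000  6.0000]·P = 55.0000
eq1−eq3 → [10.0000  0.0000]·P = 20.0000
2×2 solve → P = (2.0000, 2.5000)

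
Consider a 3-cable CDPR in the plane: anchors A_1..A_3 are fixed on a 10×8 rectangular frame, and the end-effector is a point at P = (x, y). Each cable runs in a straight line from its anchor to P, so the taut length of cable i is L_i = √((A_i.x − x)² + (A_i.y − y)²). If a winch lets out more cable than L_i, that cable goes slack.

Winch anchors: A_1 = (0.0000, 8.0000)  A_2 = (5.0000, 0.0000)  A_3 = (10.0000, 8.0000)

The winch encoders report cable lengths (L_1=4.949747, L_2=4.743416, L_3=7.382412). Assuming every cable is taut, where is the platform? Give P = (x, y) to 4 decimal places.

(3.5000, 4.5000)

each cable: (A_i−P)·(A_i−P) = L_i²; let q_i = ‖A_i‖²−L_i²
q_1 = 0.0000+64.0000−24.5000 = 39.5000
row 1: -10.0000x + 16.0000y = 37.0000  (q_2=2.5000)
row 2: -20.0000x + 0.0000y = -70.0000  (q_3=109.5000)
Cramer on rows 1–2 → x = 3.5000, y = 4.5000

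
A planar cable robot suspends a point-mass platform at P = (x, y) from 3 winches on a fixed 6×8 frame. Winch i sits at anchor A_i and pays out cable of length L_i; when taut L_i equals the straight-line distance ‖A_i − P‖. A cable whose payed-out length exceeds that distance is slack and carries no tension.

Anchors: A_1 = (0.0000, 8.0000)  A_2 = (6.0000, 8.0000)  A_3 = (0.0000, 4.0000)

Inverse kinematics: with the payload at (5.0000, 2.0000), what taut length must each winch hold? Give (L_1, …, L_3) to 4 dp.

(7.8102, 6.0828, 5.3852)

L_1 = √((0.0000−5.0000)² + (8.0000−2.0000)²) = 7.8102
L_2 = √((6.0000−5.0000)² + (8.0000−2.0000)²) = 6.0828
L_3 = √((0.0000−5.0000)² + (4.0000−2.0000)²) = 5.3852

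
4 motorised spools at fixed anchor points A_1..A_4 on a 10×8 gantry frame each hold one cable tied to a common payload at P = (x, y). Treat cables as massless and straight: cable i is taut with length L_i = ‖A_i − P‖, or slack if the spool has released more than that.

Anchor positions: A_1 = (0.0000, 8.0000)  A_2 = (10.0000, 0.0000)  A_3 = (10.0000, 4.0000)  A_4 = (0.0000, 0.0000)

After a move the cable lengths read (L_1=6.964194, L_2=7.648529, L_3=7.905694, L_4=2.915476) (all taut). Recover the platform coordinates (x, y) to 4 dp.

(2.5000, 1.5000)

each cable: (A_i−P)·(A_i−P) = L_i²; let q_i = ‖A_i‖²−L_i²
q_1 = 0.0000+64.0000−48.5000 = 15.5000
row 1: -20.0000x + 16.0000y = -26.0000  (q_2=41.5000)
row 2: -20.0000x + 8.0000y = -38.0000  (q_3=53.5000)
row 3: 0.0000x + 16.0000y = 24.0000  (q_4=-8.5000)
Cramer on rows 1–2 → x = 2.5000, y = 1.5000
check cable 4: ‖A_4−P‖² = 8.5000 ≈ L_4² = 8.5000 ✓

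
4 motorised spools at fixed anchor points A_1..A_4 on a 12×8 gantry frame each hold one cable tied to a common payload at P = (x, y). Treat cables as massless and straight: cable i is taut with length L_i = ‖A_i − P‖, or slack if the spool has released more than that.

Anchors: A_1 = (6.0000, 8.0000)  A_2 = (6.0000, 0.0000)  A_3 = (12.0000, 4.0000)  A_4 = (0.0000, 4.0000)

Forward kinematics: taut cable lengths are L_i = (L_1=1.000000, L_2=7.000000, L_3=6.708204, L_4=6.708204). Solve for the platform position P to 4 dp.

(6.0000, 7.0000)

circle eqns → linear via eq_j − eq_1; set c_j = A_j·A_j − L_j²
c_1 = 36.0000+64.0000−1.0000 = 99.0000
0.0000·x + 16.0000·y = c_1−c_2 = 112.0000
-12.0000·x + 8.0000·y = c_1−c_3 = -16.0000
12.0000·x + 8.0000·y = c_1−c_4 = 128.0000
solve first two rows → x=6.0000, y=7.0000
check cable 4: ‖A_4−P‖² = 45.0000 ≈ L_4² = 45.0000 ✓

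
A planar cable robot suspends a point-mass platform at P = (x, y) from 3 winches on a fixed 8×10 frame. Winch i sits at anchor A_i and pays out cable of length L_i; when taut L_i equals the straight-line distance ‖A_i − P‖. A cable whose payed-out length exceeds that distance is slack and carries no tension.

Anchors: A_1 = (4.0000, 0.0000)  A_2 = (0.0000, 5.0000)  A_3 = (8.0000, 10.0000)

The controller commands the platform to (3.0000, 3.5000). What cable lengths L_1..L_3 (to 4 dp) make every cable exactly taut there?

(3.6401, 3.3541, 8.2006)

L_1 = √((4.0000−3.0000)² + (0.0000−3.5000)²) = 3.6401
L_2 = √((0.0000−3.0000)² + (5.0000−3.5000)²) = 3.3541
L_3 = √((8.0000−3.0000)² + (10.0000−3.5000)²) = 8.2006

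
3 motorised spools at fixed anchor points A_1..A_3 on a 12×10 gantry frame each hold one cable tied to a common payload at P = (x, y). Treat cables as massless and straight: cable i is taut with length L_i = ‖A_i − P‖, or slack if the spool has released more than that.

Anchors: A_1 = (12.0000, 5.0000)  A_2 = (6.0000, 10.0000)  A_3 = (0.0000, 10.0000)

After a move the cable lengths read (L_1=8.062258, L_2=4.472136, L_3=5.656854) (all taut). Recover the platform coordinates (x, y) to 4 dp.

circle eqns → linear via eq_j − eq_1; set q_j = A_j·A_j − L_j²
q_1 = 144.0000+25.0000−65.0000 = 104.0000
12.0000·x − 10.0000·y = q_1−q_2 = -12.0000
24.0000·x − 10.0000·y = q_1−q_3 = 36.0000
solve first two rows → x=4.0000, y=6.0000

(4.0000, 6.0000)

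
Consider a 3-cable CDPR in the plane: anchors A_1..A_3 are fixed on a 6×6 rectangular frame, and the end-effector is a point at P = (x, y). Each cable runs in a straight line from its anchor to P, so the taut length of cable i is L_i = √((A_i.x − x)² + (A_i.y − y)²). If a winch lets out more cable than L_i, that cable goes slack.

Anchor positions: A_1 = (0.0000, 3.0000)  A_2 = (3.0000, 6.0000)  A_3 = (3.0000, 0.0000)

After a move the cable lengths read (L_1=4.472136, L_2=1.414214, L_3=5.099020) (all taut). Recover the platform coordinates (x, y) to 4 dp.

(4.0000, 5.0000)

circle eqns → linear via eq_j − eq_1; set c_j = A_j·A_j − L_j²
c_1 = 0.0000+9.0000−20.0000 = -11.0000
-6.0000·x − 6.0000·y = c_1−c_2 = -54.0000
-6.0000·x + 6.0000·y = c_1−c_3 = 6.0000
solve first two rows → x=4.0000, y=5.0000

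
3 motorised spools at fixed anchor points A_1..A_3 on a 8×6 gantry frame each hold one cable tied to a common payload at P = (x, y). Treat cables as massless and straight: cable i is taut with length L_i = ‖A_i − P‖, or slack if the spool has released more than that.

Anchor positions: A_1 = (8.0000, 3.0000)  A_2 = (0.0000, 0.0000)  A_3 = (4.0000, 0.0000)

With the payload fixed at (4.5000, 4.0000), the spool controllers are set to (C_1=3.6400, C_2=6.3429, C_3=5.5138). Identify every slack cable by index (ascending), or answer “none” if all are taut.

i=1: geometric 3.6401 vs commanded 3.6400 ⇒ taut
i=2: geometric 6.0208 vs commanded 6.3429 ⇒ slack
i=3: geometric 4.0311 vs commanded 5.5138 ⇒ slack

2, 3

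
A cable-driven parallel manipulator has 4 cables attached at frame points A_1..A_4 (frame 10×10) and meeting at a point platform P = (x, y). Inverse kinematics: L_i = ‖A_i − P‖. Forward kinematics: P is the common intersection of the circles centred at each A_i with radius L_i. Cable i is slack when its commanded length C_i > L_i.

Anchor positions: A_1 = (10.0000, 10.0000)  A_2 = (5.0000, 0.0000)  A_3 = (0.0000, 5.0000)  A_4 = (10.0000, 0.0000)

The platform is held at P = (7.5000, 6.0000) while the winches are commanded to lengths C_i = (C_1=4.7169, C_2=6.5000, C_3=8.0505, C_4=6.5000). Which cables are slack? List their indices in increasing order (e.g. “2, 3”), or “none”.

cable 1: √((2.5000)²+(4.0000)²)=4.7170, C_1=4.7169: taut
cable 2: √((-2.5000)²+(-6.0000)²)=6.5000, C_2=6.5000: taut
cable 3: √((-7.5000)²+(-1.0000)²)=7.5664, C_3=8.0505: slack
cable 4: √((2.5000)²+(-6.0000)²)=6.5000, C_4=6.5000: taut

3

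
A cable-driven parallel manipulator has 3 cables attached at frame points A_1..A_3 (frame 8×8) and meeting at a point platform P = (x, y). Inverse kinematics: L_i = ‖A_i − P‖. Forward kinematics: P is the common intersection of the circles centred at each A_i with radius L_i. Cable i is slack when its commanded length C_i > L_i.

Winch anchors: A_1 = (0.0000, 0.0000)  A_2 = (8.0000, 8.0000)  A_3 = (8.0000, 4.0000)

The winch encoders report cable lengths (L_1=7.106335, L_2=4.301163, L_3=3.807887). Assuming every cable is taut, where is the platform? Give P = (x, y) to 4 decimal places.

each cable: (A_i−P)·(A_i−P) = L_i²; let k_i = ‖A_i‖²−L_i²
k_1 = 0.0000+0.0000−50.5000 = -50.5000
row 1: -16.0000x − 16.0000y = -160.0000  (k_2=109.5000)
row 2: -16.0000x − 8.0000y = -116.0000  (k_3=65.5000)
Cramer on rows 1–2 → x = 4.5000, y = 5.5000

(4.5000, 5.5000)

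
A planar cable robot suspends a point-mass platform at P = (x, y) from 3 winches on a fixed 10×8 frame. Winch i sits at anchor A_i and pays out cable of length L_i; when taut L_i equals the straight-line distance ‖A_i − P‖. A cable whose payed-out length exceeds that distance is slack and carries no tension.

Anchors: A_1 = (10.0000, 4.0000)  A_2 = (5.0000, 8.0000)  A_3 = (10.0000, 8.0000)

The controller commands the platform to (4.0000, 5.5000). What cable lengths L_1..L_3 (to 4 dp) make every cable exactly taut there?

(6.1847, 2.6926, 6.5000)

L_1: Δ = A_1−P = (6.0000, -1.5000) → ‖Δ‖ = √38.2500 = 6.1847
L_2: Δ = A_2−P = (1.0000, 2.5000) → ‖Δ‖ = √7.2500 = 2.6926
L_3: Δ = A_3−P = (6.0000, 2.5000) → ‖Δ‖ = √42.2500 = 6.5000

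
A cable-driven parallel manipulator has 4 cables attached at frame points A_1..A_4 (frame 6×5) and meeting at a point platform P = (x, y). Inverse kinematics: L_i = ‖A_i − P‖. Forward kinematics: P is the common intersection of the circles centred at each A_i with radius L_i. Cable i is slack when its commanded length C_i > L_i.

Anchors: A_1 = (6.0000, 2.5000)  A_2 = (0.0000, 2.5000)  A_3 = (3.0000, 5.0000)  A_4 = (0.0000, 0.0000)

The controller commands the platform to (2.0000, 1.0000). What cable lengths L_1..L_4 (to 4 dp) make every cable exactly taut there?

cable 1: Δx=4.0000, Δy=1.5000; L_1 = √(Δx²+Δy²) = 4.2720
cable 2: Δx=-2.0000, Δy=1.5000; L_2 = √(Δx²+Δy²) = 2.5000
cable 3: Δx=1.0000, Δy=4.0000; L_3 = √(Δx²+Δy²) = 4.1231
cable 4: Δx=-2.0000, Δy=-1.0000; L_4 = √(Δx²+Δy²) = 2.2361

(4.2720, 2.5000, 4.1231, 2.2361)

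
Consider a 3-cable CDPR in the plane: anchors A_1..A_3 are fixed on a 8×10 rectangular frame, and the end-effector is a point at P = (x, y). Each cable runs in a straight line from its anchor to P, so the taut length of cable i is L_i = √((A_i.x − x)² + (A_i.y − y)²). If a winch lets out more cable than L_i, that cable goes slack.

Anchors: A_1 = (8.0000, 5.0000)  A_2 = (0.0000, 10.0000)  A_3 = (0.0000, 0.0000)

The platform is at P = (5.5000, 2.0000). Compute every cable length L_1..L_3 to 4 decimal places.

cable 1: Δx=2.5000, Δy=3.0000; L_1 = √(Δx²+Δy²) = 3.9051
cable 2: Δx=-5.5000, Δy=8.0000; L_2 = √(Δx²+Δy²) = 9.7082
cable 3: Δx=-5.5000, Δy=-2.0000; L_3 = √(Δx²+Δy²) = 5.8523

(3.9051, 9.7082, 5.8523)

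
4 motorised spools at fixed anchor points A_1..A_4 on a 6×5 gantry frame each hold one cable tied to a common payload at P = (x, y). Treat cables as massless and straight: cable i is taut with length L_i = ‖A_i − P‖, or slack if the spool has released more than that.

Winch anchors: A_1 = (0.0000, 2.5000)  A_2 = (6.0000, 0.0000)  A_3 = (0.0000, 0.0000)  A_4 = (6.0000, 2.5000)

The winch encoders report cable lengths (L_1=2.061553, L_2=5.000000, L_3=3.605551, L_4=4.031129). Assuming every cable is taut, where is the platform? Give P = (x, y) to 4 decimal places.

each cable: (A_i−P)·(A_i−P) = L_i²; let k_i = ‖A_i‖²−L_i²
k_1 = 0.0000+6.2500−4.2500 = 2.0000
row 1: -12.0000x + 5.0000y = -9.0000  (k_2=11.0000)
row 2: 0.0000x + 5.0000y = 15.0000  (k_3=-13.0000)
row 3: -12.0000x + 0.0000y = -24.0000  (k_4=26.0000)
Cramer on rows 1–2 → x = 2.0000, y = 3.0000
check cable 4: ‖A_4−P‖² = 16.2500 ≈ L_4² = 16.2500 ✓

(2.0000, 3.0000)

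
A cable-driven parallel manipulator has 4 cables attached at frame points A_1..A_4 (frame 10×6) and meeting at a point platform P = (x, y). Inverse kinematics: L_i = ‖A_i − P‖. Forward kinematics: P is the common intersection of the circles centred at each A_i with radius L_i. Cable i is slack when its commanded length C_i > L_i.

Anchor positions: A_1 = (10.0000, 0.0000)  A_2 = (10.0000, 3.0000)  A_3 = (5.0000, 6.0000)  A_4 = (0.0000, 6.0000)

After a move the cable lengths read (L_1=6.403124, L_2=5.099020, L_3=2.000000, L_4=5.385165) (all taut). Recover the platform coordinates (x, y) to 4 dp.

expand ‖A_i−P‖²=L_i² and subtract eq 1 (q_i ≔ ‖A_i‖²−L_i²)
q_1 = 100.0000+0.0000−41.0000 = 59.0000
eq1−eq2 → [0.0000  -6.0000]·P = -24.0000
eq1−eq3 → [10.0000  -12.0000]·P = 2.0000
eq1−eq4 → [20.0000  -12.0000]·P = 52.0000
2×2 solve → P = (5.0000, 4.0000)
check cable 4: ‖A_4−P‖² = 29.0000 ≈ L_4² = 29.0000 ✓

(5.0000, 4.0000)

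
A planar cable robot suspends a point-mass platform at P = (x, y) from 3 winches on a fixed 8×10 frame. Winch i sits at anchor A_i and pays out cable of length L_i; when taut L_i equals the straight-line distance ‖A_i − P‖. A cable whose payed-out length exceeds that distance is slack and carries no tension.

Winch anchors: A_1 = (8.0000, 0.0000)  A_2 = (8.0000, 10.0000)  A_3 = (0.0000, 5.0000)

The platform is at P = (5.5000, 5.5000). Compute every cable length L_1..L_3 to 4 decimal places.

cable 1: Δx=2.5000, Δy=-5.5000; L_1 = √(Δx²+Δy²) = 6.0415
cable 2: Δx=2.5000, Δy=4.5000; L_2 = √(Δx²+Δy²) = 5.1478
cable 3: Δx=-5.5000, Δy=-0.5000; L_3 = √(Δx²+Δy²) = 5.5227

(6.0415, 5.1478, 5.5227)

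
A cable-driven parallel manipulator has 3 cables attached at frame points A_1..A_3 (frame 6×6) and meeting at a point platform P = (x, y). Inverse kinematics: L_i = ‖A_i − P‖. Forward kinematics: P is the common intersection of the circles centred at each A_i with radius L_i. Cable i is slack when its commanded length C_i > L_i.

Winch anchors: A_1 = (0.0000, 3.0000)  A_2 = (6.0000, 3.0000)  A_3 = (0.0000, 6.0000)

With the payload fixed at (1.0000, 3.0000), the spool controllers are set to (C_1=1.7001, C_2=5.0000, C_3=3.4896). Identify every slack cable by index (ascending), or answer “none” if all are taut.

cable 1: √((-1.0000)²+(0.0000)²)=1.0000, C_1=1.7001: slack
cable 2: √((5.0000)²+(0.0000)²)=5.0000, C_2=5.0000: taut
cable 3: √((-1.0000)²+(3.0000)²)=3.1623, C_3=3.4896: slack

1, 3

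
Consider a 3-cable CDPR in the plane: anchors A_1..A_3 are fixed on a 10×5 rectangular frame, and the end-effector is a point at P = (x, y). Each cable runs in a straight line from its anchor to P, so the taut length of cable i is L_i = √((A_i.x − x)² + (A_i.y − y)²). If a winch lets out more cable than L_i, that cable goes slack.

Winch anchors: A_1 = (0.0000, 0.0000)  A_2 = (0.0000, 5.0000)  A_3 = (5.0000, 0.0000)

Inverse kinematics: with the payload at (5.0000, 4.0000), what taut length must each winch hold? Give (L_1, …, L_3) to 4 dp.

L_1 = √((0.0000−5.0000)² + (0.0000−4.0000)²) = 6.4031
L_2 = √((0.0000−5.0000)² + (5.0000−4.0000)²) = 5.0990
L_3 = √((5.0000−5.0000)² + (0.0000−4.0000)²) = 4.0000

(6.4031, 5.0990, 4.0000)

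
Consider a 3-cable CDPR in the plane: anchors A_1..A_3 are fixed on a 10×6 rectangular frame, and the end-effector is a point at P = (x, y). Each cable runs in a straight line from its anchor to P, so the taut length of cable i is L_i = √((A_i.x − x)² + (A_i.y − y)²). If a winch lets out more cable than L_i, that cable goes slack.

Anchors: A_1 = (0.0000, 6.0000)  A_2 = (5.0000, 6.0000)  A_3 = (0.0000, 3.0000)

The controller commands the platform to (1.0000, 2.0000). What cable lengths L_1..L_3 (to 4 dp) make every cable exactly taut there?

(4.1231, 5.6569, 1.4142)

L_1: Δ = A_1−P = (-1.0000, 4.0000) → ‖Δ‖ = √17.0000 = 4.1231
L_2: Δ = A_2−P = (4.0000, 4.0000) → ‖Δ‖ = √32.0000 = 5.6569
L_3: Δ = A_3−P = (-1.0000, 1.0000) → ‖Δ‖ = √2.0000 = 1.4142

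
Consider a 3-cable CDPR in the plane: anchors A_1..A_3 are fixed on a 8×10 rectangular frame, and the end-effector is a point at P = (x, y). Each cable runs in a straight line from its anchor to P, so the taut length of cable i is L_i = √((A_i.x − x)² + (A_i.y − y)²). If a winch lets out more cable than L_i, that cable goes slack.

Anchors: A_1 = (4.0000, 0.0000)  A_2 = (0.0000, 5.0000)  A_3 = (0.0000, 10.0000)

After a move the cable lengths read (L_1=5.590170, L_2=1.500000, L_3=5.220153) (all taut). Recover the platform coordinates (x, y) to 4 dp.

(1.5000, 5.0000)

expand ‖A_i−P‖²=L_i² and subtract eq 1 (q_i ≔ ‖A_i‖²−L_i²)
q_1 = 16.0000+0.0000−31.2500 = -15.2500
eq1−eq2 → [8.0000  -10.0000]·P = -38.0000
eq1−eq3 → [8.0000  -20.0000]·P = -88.0000
2×2 solve → P = (1.5000, 5.0000)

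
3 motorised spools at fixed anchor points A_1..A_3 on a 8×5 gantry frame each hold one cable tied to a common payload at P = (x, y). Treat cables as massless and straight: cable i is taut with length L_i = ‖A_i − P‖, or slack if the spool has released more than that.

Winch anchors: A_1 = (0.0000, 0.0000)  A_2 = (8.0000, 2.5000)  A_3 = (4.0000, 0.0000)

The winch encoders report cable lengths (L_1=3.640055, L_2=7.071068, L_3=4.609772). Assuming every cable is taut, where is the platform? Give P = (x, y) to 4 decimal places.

circle eqns → linear via eq_j − eq_1; set q_j = A_j·A_j − L_j²
q_1 = 0.0000+0.0000−13.2500 = -13.2500
-16.0000·x − 5.0000·y = q_1−q_2 = -33.5000
-8.0000·x + 0.0000·y = q_1−q_3 = -8.0000
solve first two rows → x=1.0000, y=3.5000

(1.0000, 3.5000)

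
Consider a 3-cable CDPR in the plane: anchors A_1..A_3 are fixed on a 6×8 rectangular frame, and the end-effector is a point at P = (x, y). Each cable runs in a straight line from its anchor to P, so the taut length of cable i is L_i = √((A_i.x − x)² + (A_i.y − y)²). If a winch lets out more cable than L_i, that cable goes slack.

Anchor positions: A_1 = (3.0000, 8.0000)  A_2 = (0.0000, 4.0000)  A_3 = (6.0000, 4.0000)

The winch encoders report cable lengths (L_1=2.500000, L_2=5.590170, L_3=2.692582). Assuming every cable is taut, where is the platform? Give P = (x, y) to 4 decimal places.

expand ‖A_i−P‖²=L_i² and subtract eq 1 (q_i ≔ ‖A_i‖²−L_i²)
q_1 = 9.0000+64.0000−6.2500 = 66.7500
eq1−eq2 → [6.0000  8.0000]·P = 82.0000
eq1−eq3 → [-6.0000  8.0000]·P = 22.0000
2×2 solve → P = (5.0000, 6.5000)

(5.0000, 6.5000)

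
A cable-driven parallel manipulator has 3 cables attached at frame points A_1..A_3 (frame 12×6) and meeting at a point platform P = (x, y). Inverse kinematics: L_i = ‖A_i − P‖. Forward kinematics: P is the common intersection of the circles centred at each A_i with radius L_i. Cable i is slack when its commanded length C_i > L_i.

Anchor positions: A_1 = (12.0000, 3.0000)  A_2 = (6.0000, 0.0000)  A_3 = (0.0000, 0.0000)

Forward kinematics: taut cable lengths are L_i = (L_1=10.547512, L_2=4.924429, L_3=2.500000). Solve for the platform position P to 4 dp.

circle eqns → linear via eq_j − eq_1; set q_j = A_j·A_j − L_j²
q_1 = 144.0000+9.0000−111.2500 = 41.7500
12.0000·x + 6.0000·y = q_1−q_2 = 30.0000
24.0000·x + 6.0000·y = q_1−q_3 = 48.0000
solve first two rows → x=1.5000, y=2.0000

(1.5000, 2.0000)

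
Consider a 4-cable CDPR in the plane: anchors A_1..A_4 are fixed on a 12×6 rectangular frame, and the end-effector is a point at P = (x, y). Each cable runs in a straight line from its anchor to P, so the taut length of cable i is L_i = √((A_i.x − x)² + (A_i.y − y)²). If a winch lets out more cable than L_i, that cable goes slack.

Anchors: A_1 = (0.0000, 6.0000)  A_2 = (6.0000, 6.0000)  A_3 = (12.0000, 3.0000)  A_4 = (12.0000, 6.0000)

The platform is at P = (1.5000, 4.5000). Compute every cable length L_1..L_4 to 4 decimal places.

(2.1213, 4.7434, 10.6066, 10.6066)

L_1: Δ = A_1−P = (-1.5000, 1.5000) → ‖Δ‖ = √4.5000 = 2.1213
L_2: Δ = A_2−P = (4.5000, 1.5000) → ‖Δ‖ = √22.5000 = 4.7434
L_3: Δ = A_3−P = (10.5000, -1.5000) → ‖Δ‖ = √112.5000 = 10.6066
L_4: Δ = A_4−P = (10.5000, 1.5000) → ‖Δ‖ = √112.5000 = 10.6066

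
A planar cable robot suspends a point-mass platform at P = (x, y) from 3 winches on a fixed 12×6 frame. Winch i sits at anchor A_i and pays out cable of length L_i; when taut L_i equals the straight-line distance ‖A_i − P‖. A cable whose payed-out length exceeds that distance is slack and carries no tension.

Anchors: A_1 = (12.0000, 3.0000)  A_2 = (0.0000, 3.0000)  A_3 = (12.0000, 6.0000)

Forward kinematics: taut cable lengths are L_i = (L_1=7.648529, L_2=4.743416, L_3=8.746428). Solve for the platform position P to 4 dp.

expand ‖A_i−P‖²=L_i² and subtract eq 1 (c_i ≔ ‖A_i‖²−L_i²)
c_1 = 144.0000+9.0000−58.5000 = 94.5000
eq1−eq2 → [24.0000  0.0000]·P = 108.0000
eq1−eq3 → [0.0000  -6.0000]·P = -9.0000
2×2 solve → P = (4.5000, 1.5000)

(4.5000, 1.5000)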